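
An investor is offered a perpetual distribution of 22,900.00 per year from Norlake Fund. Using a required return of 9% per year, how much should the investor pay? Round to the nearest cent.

Level perpetuity: PV = C / r = 22,900.00 / 0.09 = 254,444.44

254444.44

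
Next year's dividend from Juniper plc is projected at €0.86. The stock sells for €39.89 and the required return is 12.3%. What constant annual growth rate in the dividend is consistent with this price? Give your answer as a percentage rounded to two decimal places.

10.14%

P = D₁/(r−g) ⇒ g = r − D₁/P = 0.123 − €0.86/€39.89 = 0.101441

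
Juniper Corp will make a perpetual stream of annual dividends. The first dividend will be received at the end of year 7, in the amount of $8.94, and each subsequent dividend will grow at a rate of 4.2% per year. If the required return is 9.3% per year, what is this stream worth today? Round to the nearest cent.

Value at end of year 6: C₁ / (r − g) = $8.94 / (0.093 − 0.042) = $175.2941
Discount to today: PV = $175.2941 / (1 + 0.093)^6 = $175.2941 / 1.704987 = $102.81

$102.81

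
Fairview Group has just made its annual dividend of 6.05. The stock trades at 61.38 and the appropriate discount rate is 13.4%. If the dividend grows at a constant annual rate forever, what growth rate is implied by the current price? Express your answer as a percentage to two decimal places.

P = D₀(1+g)/(r−g) ⇒ P(r−g) = D₀(1+g) ⇒ g(P+D₀) = P·r − D₀
g = (P·r − D₀)/(P + D₀) = (61.38×0.134 − 6.05) / (61.38 + 6.05) = 0.032254

3.23%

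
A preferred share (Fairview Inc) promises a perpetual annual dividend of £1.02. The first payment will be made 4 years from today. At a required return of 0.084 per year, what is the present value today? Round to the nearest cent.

£9.53

Value at end of year 3: C / r = £1.02 / 0.084 = £12.1429
Discount to today: PV = £12.1429 / (1 + 0.084)^3 = £12.1429 / 1.273761 = £9.53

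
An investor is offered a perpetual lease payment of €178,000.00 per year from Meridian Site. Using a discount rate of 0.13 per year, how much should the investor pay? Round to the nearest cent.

Level perpetuity: PV = C / r = €178,000.00 / 0.13 = €1,369,230.77

€1369230.77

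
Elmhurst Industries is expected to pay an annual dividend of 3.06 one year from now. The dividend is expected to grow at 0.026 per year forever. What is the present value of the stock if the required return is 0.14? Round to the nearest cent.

Growing perpetuity: P = D₁ / (r − g) = 3.0600 / (0.14 − 0.026) = 26.84

26.84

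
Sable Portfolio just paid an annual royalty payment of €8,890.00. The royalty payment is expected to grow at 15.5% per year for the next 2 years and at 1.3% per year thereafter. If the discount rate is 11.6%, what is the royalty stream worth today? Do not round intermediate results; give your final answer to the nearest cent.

€112373.26

D_1 = 10267.95000
D_2 = 11859.48225
Terminal value at year 2: TV = D_2×(1+g_2)/(r−g_2) = 12013.65552/0.103 = 116637.43223
P_0 = D_1/(1+r)^1 + D_2/(1+r)^2 + TV/(1+r)^2
    = 9200.67204 + 9522.20090 + 93650.38366 = 112373.25660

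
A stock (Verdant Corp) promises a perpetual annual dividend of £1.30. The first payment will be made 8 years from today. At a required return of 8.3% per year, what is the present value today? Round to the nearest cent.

£8.96

Value at end of year 7: C / r = £1.30 / 0.083 = £15.6627
Discount to today: PV = £15.6627 / (1 + 0.083)^7 = £15.6627 / 1.747428 = £8.96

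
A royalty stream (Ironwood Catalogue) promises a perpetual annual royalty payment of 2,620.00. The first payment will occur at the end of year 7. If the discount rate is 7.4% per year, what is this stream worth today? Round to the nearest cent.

23069.80

Value at end of year 6: C / r = 2,620.00 / 0.074 = 35,405.4054
Discount to today: PV = 35,405.4054 / (1 + 0.074)^6 = 35,405.4054 / 1.534708 = 23,069.80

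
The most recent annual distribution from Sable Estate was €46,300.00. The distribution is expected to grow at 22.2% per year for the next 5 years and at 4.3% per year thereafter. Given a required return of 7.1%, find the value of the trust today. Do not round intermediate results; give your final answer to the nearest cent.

D_1 = 56578.60000
D_2 = 69139.04920
D_3 = 84487.91812
D_4 = 103244.23595
D_5 = 126164.45633
Terminal value at year 5: TV = D_5×(1+g_2)/(r−g_2) = 131589.52795/0.028 = 4699625.99812
P_0 = D_1/(1+r)^1 + D_2/(1+r)^2 + D_3/(1+r)^3 + D_4/(1+r)^4 + D_5/(1+r)^5 + TV/(1+r)^5
    = 52827.82446 + 60276.00513 + 68774.30277 + 78470.77310 + 89534.34615 + 3335154.39402 = 3685037.64563

€3685037.65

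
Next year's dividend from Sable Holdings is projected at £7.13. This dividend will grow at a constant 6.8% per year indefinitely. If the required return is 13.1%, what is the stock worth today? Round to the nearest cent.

Growing perpetuity: P = D₁ / (r − g) = £7.1300 / (0.131 − 0.068) = £113.17

£113.17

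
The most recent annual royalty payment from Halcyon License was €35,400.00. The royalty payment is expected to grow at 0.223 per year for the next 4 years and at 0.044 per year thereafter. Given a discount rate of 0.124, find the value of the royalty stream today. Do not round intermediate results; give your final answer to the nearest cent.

D_1 = 43294.20000
D_2 = 52948.80660
D_3 = 64756.39047
D_4 = 79197.06555
Terminal value at year 4: TV = D_4×(1+g_2)/(r−g_2) = 82681.73643/0.08 = 1033521.70539
P_0 = D_1/(1+r)^1 + D_2/(1+r)^2 + D_3/(1+r)^3 + D_4/(1+r)^4 + TV/(1+r)^4
    = 38517.97153 + 41910.56867 + 45601.97996 + 49618.52446 + 647521.74424 = 823170.78886

€823170.79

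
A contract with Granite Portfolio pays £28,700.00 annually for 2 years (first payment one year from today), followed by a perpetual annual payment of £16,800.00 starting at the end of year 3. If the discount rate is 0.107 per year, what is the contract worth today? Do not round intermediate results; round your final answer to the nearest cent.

£177469.85

PV of 2-year annuity: £28,700.00 × [1 − (1+0.107)^−2] / 0.107 = 49345.91321
Perpetuity value at year 2: £16,800.00 / 0.107 = 157009.34579
PV of perpetuity: 157009.34579 / (1+0.107)^2 = 128123.93318
Total PV = 49345.91321 + 128123.93318 = 177469.84639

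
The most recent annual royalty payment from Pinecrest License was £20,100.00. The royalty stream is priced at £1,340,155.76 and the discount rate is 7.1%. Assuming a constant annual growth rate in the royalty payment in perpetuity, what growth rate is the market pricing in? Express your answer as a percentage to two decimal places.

P = D₀(1+g)/(r−g) ⇒ P(r−g) = D₀(1+g) ⇒ g(P+D₀) = P·r − D₀
g = (P·r − D₀)/(P + D₀) = (£1,340,155.76×0.071 − £20,100.00) / (£1,340,155.76 + £20,100.00) = 0.055174

5.52%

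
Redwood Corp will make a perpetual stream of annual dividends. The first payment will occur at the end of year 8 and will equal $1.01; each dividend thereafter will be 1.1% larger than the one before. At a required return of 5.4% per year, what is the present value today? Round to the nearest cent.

$16.25

Value at end of year 7: C₁ / (r − g) = $1.01 / (0.054 − 0.011) = $23.4884
Discount to today: PV = $23.4884 / (1 + 0.054)^7 = $23.4884 / 1.445055 = $16.25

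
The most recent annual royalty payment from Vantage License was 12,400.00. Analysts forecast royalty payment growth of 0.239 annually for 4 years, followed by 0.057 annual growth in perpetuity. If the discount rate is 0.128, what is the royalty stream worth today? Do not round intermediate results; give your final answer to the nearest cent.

331775.17

D_1 = 15363.60000
D_2 = 19035.50040
D_3 = 23584.98500
D_4 = 29221.79641
Terminal value at year 4: TV = D_4×(1+g_2)/(r−g_2) = 30887.43880/0.071 = 435034.34936
P_0 = D_1/(1+r)^1 + D_2/(1+r)^2 + D_3/(1+r)^3 + D_4/(1+r)^4 + TV/(1+r)^4
    = 13620.21277 + 14960.49966 + 16432.67649 + 18049.72178 + 268712.05525 = 331775.16595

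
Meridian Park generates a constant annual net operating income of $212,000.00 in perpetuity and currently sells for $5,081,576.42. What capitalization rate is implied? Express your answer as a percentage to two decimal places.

P = C/r ⇒ r = C/P = $212,000.00/$5,081,576.42 = 0.041719

4.17%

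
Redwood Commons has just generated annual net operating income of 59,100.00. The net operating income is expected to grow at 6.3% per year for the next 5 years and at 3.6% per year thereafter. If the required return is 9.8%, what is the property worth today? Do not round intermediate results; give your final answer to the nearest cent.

D_1 = 62823.30000
D_2 = 66781.16790
D_3 = 70988.38148
D_4 = 75460.64951
D_5 = 80214.67043
Terminal value at year 5: TV = D_5×(1+g_2)/(r−g_2) = 83102.39857/0.062 = 1340361.26718
P_0 = D_1/(1+r)^1 + D_2/(1+r)^2 + D_3/(1+r)^3 + D_4/(1+r)^4 + D_5/(1+r)^5 + TV/(1+r)^5
    = 57216.12022 + 55392.29125 + 53626.59891 + 51917.19002 + 50262.27048 + 839866.32607 = 1108280.79694

1108280.80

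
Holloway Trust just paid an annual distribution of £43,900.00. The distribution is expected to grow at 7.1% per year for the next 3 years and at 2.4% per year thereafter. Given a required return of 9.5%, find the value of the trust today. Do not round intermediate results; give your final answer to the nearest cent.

D_1 = 47016.90000
D_2 = 50355.09990
D_3 = 53930.31199
Terminal value at year 3: TV = D_3×(1+g_2)/(r−g_2) = 55224.63948/0.071 = 777811.82367
P_0 = D_1/(1+r)^1 + D_2/(1+r)^2 + D_3/(1+r)^3 + TV/(1+r)^3
    = 42937.80822 + 41996.70557 + 41076.22983 + 592423.37114 = 718434.11476

£718434.11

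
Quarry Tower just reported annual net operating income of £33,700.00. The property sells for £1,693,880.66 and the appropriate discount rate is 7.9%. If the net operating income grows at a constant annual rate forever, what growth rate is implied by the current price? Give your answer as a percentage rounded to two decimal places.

P = D₀(1+g)/(r−g) ⇒ P(r−g) = D₀(1+g) ⇒ g(P+D₀) = P·r − D₀
g = (P·r − D₀)/(P + D₀) = (£1,693,880.66×0.079 − £33,700.00) / (£1,693,880.66 + £33,700.00) = 0.057952

5.80%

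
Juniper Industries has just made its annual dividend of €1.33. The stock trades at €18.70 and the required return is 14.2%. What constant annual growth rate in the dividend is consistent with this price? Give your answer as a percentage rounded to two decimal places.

P = D₀(1+g)/(r−g) ⇒ P(r−g) = D₀(1+g) ⇒ g(P+D₀) = P·r − D₀
g = (P·r − D₀)/(P + D₀) = (€18.70×0.142 − €1.33) / (€18.70 + €1.33) = 0.066171

6.62%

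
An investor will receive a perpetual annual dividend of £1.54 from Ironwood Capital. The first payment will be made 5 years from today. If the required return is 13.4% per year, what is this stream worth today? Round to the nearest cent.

Value at end of year 4: C / r = £1.54 / 0.134 = £11.4925
Discount to today: PV = £11.4925 / (1 + 0.134)^4 = £11.4925 / 1.653683 = £6.95

£6.95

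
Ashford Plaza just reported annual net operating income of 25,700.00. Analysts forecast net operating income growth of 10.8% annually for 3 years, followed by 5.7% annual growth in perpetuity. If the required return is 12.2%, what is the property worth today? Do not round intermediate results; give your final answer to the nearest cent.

D_1 = 28475.60000
D_2 = 31550.96480
D_3 = 34958.46900
Terminal value at year 3: TV = D_3×(1+g_2)/(r−g_2) = 36951.10173/0.065 = 568478.48817
P_0 = D_1/(1+r)^1 + D_2/(1+r)^2 + D_3/(1+r)^3 + TV/(1+r)^3
    = 25379.32264 + 25062.64660 + 24749.92195 + 402471.80775 = 477663.69894

477663.70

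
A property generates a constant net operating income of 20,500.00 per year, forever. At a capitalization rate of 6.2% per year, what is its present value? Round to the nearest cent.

330645.16

Level perpetuity: PV = C / r = 20,500.00 / 0.062 = 330,645.16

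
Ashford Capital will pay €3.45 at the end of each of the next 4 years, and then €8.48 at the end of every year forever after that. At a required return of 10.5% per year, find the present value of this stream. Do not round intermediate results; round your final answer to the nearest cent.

PV of 4-year annuity: €3.45 × [1 − (1+0.105)^−4] / 0.105 = 10.81871
Perpetuity value at year 4: €8.48 / 0.105 = 80.76190
PV of perpetuity: 80.76190 / (1+0.105)^4 = 54.16983
Total PV = 10.81871 + 54.16983 = 64.98854

€64.99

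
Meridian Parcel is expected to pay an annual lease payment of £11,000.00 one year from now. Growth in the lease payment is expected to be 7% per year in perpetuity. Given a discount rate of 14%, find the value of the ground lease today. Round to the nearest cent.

£157142.86

Growing perpetuity: P = D₁ / (r − g) = £11,000.0000 / (0.14 − 0.07) = £157,142.86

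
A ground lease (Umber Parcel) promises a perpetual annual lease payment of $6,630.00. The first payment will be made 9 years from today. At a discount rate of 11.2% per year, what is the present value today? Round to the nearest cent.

$25319.62

Value at end of year 8: C / r = $6,630.00 / 0.112 = $59,196.4286
Discount to today: PV = $59,196.4286 / (1 + 0.112)^8 = $59,196.4286 / 2.337967 = $25,319.62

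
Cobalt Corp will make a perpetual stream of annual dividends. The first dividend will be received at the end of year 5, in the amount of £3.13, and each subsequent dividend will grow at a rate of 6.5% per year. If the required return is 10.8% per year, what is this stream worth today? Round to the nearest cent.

£48.30

Value at end of year 4: C₁ / (r − g) = £3.13 / (0.108 − 0.065) = £72.7907
Discount to today: PV = £72.7907 / (1 + 0.108)^4 = £72.7907 / 1.507159 = £48.30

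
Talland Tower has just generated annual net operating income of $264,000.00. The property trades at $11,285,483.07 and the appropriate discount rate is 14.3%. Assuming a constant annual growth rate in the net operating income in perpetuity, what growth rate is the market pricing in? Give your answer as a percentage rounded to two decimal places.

P = D₀(1+g)/(r−g) ⇒ P(r−g) = D₀(1+g) ⇒ g(P+D₀) = P·r − D₀
g = (P·r − D₀)/(P + D₀) = ($11,285,483.07×0.143 − $264,000.00) / ($11,285,483.07 + $264,000.00) = 0.116873

11.69%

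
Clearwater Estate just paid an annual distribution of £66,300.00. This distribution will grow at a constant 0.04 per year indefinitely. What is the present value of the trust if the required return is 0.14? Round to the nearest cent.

D₁ = D₀ × (1 + g) = £66,300.00 × 1.04 = £68,952.0000
Growing perpetuity: P = D₁ / (r − g) = £68,952.0000 / (0.14 − 0.04) = £689,520.00

£689520.00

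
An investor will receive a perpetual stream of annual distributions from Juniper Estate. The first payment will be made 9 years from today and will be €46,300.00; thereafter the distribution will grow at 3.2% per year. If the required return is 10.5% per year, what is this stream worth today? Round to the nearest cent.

€285338.19

Value at end of year 8: C₁ / (r − g) = €46,300.00 / (0.105 − 0.032) = €634,246.5753
Discount to today: PV = €634,246.5753 / (1 + 0.105)^8 = €634,246.5753 / 2.222789 = €285,338.19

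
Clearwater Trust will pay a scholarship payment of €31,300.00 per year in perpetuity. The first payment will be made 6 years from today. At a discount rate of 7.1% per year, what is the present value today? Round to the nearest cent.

Value at end of year 5: C / r = €31,300.00 / 0.071 = €440,845.0704
Discount to today: PV = €440,845.0704 / (1 + 0.071)^5 = €440,845.0704 / 1.409118 = €312,851.78

€312851.78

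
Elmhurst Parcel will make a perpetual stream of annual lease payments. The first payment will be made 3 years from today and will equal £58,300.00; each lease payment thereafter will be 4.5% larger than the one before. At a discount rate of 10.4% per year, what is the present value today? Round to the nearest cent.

Value at end of year 2: C₁ / (r − g) = £58,300.00 / (0.104 − 0.045) = £988,135.5932
Discount to today: PV = £988,135.5932 / (1 + 0.104)^2 = £988,135.5932 / 1.218816 = £810,734.02

£810734.02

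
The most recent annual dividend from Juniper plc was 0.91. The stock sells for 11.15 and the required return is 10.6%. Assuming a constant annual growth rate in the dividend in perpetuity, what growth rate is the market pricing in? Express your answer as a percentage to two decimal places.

P = D₀(1+g)/(r−g) ⇒ P(r−g) = D₀(1+g) ⇒ g(P+D₀) = P·r − D₀
g = (P·r − D₀)/(P + D₀) = (11.15×0.106 − 0.91) / (11.15 + 0.91) = 0.022546

2.25%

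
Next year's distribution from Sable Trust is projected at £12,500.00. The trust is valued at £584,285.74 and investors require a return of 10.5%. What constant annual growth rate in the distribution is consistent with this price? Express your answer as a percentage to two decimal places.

P = D₁/(r−g) ⇒ g = r − D₁/P = 0.105 − £12,500.00/£584,285.74 = 0.083606

8.36%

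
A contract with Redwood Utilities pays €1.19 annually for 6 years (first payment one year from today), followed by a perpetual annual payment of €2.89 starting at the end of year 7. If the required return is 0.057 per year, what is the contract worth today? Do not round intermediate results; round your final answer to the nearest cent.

PV of 6-year annuity: €1.19 × [1 − (1+0.057)^−6] / 0.057 = 5.90718
Perpetuity value at year 6: €2.89 / 0.057 = 50.70175
PV of perpetuity: 50.70175 / (1+0.057)^6 = 36.35575
Total PV = 5.90718 + 36.35575 = 42.26293

€42.26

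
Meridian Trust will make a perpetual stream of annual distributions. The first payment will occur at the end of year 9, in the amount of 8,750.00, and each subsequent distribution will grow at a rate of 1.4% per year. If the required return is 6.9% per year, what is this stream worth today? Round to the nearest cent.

Value at end of year 8: C₁ / (r − g) = 8,750.00 / (0.069 − 0.014) = 159,090.9091
Discount to today: PV = 159,090.9091 / (1 + 0.069)^8 = 159,090.9091 / 1.705382 = 93,287.56

93287.56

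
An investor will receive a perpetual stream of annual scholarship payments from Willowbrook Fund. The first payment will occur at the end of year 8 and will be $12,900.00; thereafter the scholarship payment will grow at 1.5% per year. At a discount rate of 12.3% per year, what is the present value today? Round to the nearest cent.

$53028.29

Value at end of year 7: C₁ / (r − g) = $12,900.00 / (0.123 − 0.015) = $119,444.4444
Discount to today: PV = $119,444.4444 / (1 + 0.123)^7 = $119,444.4444 / 2.252466 = $53,028.29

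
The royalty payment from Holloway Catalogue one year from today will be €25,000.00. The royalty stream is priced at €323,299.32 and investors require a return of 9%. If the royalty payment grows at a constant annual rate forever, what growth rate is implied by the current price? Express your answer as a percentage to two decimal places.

1.27%

P = D₁/(r−g) ⇒ g = r − D₁/P = 0.09 − €25,000.00/€323,299.32 = 0.012672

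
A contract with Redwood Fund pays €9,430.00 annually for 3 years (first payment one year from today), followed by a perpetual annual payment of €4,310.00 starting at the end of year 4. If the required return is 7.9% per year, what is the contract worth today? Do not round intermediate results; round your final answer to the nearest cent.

PV of 3-year annuity: €9,430.00 × [1 − (1+0.079)^−3] / 0.079 = 24345.94184
Perpetuity value at year 3: €4,310.00 / 0.079 = 54556.96203
PV of perpetuity: 54556.96203 / (1+0.079)^3 = 43429.60154
Total PV = 24345.94184 + 43429.60154 = 67775.54339

€67775.54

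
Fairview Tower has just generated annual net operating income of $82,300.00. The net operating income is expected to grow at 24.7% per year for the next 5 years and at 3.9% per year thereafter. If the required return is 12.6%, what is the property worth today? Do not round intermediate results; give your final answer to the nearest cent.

$2202096.64

D_1 = 102628.10000
D_2 = 127977.24070
D_3 = 159587.61915
D_4 = 199005.76108
D_5 = 248160.18407
Terminal value at year 5: TV = D_5×(1+g_2)/(r−g_2) = 257838.43125/0.087 = 2963660.12931
P_0 = D_1/(1+r)^1 + D_2/(1+r)^2 + D_3/(1+r)^3 + D_4/(1+r)^4 + D_5/(1+r)^5 + TV/(1+r)^5
    = 91143.96092 + 100938.29420 + 111785.12688 + 123797.56059 + 137100.85085 + 1637330.85093 = 2202096.64437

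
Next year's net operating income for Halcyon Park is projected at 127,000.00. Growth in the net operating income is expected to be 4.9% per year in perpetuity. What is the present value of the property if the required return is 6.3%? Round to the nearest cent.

Growing perpetuity: P = D₁ / (r − g) = 127,000.0000 / (0.063 − 0.049) = 9,071,428.57

9071428.57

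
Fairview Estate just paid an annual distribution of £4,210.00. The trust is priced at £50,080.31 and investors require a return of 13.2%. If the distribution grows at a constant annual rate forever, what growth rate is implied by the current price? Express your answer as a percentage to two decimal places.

4.42%

P = D₀(1+g)/(r−g) ⇒ P(r−g) = D₀(1+g) ⇒ g(P+D₀) = P·r − D₀
g = (P·r − D₀)/(P + D₀) = (£50,080.31×0.132 − £4,210.00) / (£50,080.31 + £4,210.00) = 0.044218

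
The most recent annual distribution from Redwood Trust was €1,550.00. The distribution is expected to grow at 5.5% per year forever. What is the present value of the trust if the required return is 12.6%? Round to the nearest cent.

€23031.69

D₁ = D₀ × (1 + g) = €1,550.00 × 1.055 = €1,635.2500
Growing perpetuity: P = D₁ / (r − g) = €1,635.2500 / (0.126 − 0.055) = €23,031.69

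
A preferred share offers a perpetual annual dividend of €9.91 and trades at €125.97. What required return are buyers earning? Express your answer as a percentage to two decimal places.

7.87%

P = C/r ⇒ r = C/P = €9.91/€125.97 = 0.078670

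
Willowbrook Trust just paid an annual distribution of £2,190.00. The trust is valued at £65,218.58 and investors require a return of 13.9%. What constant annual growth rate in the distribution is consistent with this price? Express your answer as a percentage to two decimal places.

P = D₀(1+g)/(r−g) ⇒ P(r−g) = D₀(1+g) ⇒ g(P+D₀) = P·r − D₀
g = (P·r − D₀)/(P + D₀) = (£65,218.58×0.139 − £2,190.00) / (£65,218.58 + £2,190.00) = 0.101996

10.20%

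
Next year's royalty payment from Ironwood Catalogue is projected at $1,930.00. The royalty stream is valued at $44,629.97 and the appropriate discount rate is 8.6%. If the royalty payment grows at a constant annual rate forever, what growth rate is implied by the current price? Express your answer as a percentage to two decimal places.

P = D₁/(r−g) ⇒ g = r − D₁/P = 0.086 − $1,930.00/$44,629.97 = 0.042756

4.28%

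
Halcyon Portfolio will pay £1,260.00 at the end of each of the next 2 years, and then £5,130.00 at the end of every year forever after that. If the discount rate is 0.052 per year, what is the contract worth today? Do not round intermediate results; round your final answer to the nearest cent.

£91478.27

PV of 2-year annuity: £1,260.00 × [1 − (1+0.052)^−2] / 0.052 = 2336.23444
Perpetuity value at year 2: £5,130.00 / 0.052 = 98653.84615
PV of perpetuity: 98653.84615 / (1+0.052)^2 = 89142.03450
Total PV = 2336.23444 + 89142.03450 = 91478.26894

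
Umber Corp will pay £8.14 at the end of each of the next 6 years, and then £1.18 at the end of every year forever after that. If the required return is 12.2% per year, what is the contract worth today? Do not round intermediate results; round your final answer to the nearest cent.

£38.13

PV of 6-year annuity: £8.14 × [1 − (1+0.122)^−6] / 0.122 = 33.27814
Perpetuity value at year 6: £1.18 / 0.122 = 9.67213
PV of perpetuity: 9.67213 / (1+0.122)^6 = 4.84803
Total PV = 33.27814 + 4.84803 = 38.12617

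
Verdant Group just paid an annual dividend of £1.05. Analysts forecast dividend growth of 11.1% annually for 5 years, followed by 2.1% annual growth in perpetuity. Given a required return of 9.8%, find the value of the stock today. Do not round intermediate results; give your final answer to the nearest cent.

D_1 = 1.16655
D_2 = 1.29604
D_3 = 1.43990
D_4 = 1.59973
D_5 = 1.77730
Terminal value at year 5: TV = D_5×(1+g_2)/(r−g_2) = 1.81462/0.077 = 23.56647
P_0 = D_1/(1+r)^1 + D_2/(1+r)^2 + D_3/(1+r)^3 + D_4/(1+r)^4 + D_5/(1+r)^5 + TV/(1+r)^5
    = 1.06243 + 1.07501 + 1.08774 + 1.10062 + 1.11365 + 14.76668 = 20.20613

£20.21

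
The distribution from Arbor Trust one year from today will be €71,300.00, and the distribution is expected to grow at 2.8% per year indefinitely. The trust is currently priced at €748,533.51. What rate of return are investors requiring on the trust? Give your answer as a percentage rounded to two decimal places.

12.33%

P = D₁/(r − g) ⇒ r = D₁/P + g = €71,300.0000/€748,533.51 + 0.028 = 0.095253 + 0.028 = 0.123253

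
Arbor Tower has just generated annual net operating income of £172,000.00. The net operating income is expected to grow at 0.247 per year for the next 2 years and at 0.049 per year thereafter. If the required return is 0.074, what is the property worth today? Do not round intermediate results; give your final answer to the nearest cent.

£10161029.72

D_1 = 214484.00000
D_2 = 267461.54800
Terminal value at year 2: TV = D_2×(1+g_2)/(r−g_2) = 280567.16385/0.025 = 11222686.55408
P_0 = D_1/(1+r)^1 + D_2/(1+r)^2 + TV/(1+r)^2
    = 199705.77281 + 231874.39357 + 9729449.55429 = 10161029.72067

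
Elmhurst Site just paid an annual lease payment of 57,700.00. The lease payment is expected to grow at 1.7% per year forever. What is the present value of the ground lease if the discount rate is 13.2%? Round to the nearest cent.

D₁ = D₀ × (1 + g) = 57,700.00 × 1.017 = 58,680.9000
Growing perpetuity: P = D₁ / (r − g) = 58,680.9000 / (0.132 − 0.017) = 510,268.70

510268.70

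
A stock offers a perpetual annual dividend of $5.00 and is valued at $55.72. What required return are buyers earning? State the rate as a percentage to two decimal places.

8.97%

P = C/r ⇒ r = C/P = $5.00/$55.72 = 0.089734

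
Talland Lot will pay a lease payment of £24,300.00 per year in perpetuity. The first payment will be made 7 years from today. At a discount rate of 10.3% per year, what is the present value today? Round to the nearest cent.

£131013.48

Value at end of year 6: C / r = £24,300.00 / 0.103 = £235,922.3301
Discount to today: PV = £235,922.3301 / (1 + 0.103)^6 = £235,922.3301 / 1.800749 = £131,013.48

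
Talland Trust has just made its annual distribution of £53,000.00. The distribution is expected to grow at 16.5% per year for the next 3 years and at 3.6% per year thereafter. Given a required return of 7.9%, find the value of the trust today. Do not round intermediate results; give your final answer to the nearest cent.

£1792958.84

D_1 = 61745.00000
D_2 = 71932.92500
D_3 = 83801.85763
Terminal value at year 3: TV = D_3×(1+g_2)/(r−g_2) = 86818.72450/0.043 = 2019040.10464
P_0 = D_1/(1+r)^1 + D_2/(1+r)^2 + D_3/(1+r)^3 + TV/(1+r)^3
    = 57224.28174 + 61785.25323 + 66709.74977 + 1607239.55272 = 1792958.83746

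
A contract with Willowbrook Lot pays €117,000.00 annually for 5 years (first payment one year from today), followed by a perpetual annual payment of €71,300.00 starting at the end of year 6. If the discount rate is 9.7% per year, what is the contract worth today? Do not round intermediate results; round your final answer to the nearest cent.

€909626.42

PV of 5-year annuity: €117,000.00 × [1 − (1+0.097)^−5] / 0.097 = 446942.22949
Perpetuity value at year 5: €71,300.00 / 0.097 = 735051.54639
PV of perpetuity: 735051.54639 / (1+0.097)^5 = 462684.18774
Total PV = 446942.22949 + 462684.18774 = 909626.41723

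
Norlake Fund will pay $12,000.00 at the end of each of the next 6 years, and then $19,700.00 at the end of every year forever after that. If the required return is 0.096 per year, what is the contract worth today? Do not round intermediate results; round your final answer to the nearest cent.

$171276.04

PV of 6-year annuity: $12,000.00 × [1 − (1+0.096)^−6] / 0.096 = 52881.49952
Perpetuity value at year 6: $19,700.00 / 0.096 = 205208.33333
PV of perpetuity: 205208.33333 / (1+0.096)^6 = 118394.53829
Total PV = 52881.49952 + 118394.53829 = 171276.03781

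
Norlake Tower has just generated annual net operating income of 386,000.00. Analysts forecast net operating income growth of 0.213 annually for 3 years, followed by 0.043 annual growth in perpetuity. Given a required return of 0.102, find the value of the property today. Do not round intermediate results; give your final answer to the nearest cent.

D_1 = 468218.00000
D_2 = 567948.43400
D_3 = 688921.45044
Terminal value at year 3: TV = D_3×(1+g_2)/(r−g_2) = 718545.07281/0.059 = 12178730.04764
P_0 = D_1/(1+r)^1 + D_2/(1+r)^2 + D_3/(1+r)^3 + TV/(1+r)^3
    = 424880.21779 + 467676.68255 + 514783.86201 + 9100331.66236 = 10507672.42471

10507672.42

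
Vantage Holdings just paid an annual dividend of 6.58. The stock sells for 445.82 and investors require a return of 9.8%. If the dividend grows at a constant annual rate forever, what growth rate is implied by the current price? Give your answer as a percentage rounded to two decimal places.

P = D₀(1+g)/(r−g) ⇒ P(r−g) = D₀(1+g) ⇒ g(P+D₀) = P·r − D₀
g = (P·r − D₀)/(P + D₀) = (445.82×0.098 − 6.58) / (445.82 + 6.58) = 0.082030

8.20%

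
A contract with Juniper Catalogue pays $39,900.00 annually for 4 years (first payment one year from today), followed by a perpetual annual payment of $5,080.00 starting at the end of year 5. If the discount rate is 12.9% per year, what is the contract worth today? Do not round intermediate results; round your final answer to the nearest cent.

$143166.50

PV of 4-year annuity: $39,900.00 × [1 − (1+0.129)^−4] / 0.129 = 118928.42088
Perpetuity value at year 4: $5,080.00 / 0.129 = 39379.84496
PV of perpetuity: 39379.84496 / (1+0.129)^4 = 24238.08110
Total PV = 118928.42088 + 24238.08110 = 143166.50198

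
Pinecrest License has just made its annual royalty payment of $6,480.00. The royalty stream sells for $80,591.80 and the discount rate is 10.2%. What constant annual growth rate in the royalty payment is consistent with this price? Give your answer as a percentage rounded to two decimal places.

2.00%

P = D₀(1+g)/(r−g) ⇒ P(r−g) = D₀(1+g) ⇒ g(P+D₀) = P·r − D₀
g = (P·r − D₀)/(P + D₀) = ($80,591.80×0.102 − $6,480.00) / ($80,591.80 + $6,480.00) = 0.019988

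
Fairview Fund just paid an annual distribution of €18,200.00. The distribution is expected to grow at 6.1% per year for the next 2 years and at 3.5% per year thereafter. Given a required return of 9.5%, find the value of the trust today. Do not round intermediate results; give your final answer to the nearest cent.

D_1 = 19310.20000
D_2 = 20488.12220
Terminal value at year 2: TV = D_2×(1+g_2)/(r−g_2) = 21205.20648/0.06 = 353420.10795
P_0 = D_1/(1+r)^1 + D_2/(1+r)^2 + TV/(1+r)^2
    = 17634.88584 + 17087.31861 + 294756.24607 = 329478.45053

€329478.45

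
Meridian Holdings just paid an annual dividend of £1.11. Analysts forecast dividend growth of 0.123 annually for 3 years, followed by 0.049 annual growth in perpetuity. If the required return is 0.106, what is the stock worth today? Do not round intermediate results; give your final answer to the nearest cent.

D_1 = 1.24653
D_2 = 1.39985
D_3 = 1.57204
Terminal value at year 3: TV = D_3×(1+g_2)/(r−g_2) = 1.64906/0.057 = 28.93096
P_0 = D_1/(1+r)^1 + D_2/(1+r)^2 + D_3/(1+r)^3 + TV/(1+r)^3
    = 1.12706 + 1.14439 + 1.16198 + 21.38442 = 24.81784

£24.82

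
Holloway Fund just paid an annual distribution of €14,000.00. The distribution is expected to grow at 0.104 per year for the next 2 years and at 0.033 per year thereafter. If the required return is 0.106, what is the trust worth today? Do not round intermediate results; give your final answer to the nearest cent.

€225317.84

D_1 = 15456.00000
D_2 = 17063.42400
Terminal value at year 2: TV = D_2×(1+g_2)/(r−g_2) = 17626.51699/0.073 = 241459.13688
P_0 = D_1/(1+r)^1 + D_2/(1+r)^2 + TV/(1+r)^2
    = 13974.68354 + 13949.41287 + 197393.74649 = 225317.84290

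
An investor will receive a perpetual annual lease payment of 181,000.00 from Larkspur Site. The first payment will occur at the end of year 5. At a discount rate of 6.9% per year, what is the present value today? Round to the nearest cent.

Value at end of year 4: C / r = 181,000.00 / 0.069 = 2,623,188.4058
Discount to today: PV = 2,623,188.4058 / (1 + 0.069)^4 = 2,623,188.4058 / 1.305903 = 2,008,716.58

2008716.58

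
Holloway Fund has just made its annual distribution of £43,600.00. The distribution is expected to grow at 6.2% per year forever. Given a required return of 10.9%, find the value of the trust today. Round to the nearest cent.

£985174.47

D₁ = D₀ × (1 + g) = £43,600.00 × 1.062 = £46,303.2000
Growing perpetuity: P = D₁ / (r − g) = £46,303.2000 / (0.109 − 0.062) = £985,174.47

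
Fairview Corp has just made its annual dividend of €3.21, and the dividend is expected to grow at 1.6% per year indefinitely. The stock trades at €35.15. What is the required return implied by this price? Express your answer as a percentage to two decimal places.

10.88%

D₁ = €3.21 × 1.016 = €3.2614
P = D₁/(r − g) ⇒ r = D₁/P + g = €3.2614/€35.15 + 0.016 = 0.092784 + 0.016 = 0.108784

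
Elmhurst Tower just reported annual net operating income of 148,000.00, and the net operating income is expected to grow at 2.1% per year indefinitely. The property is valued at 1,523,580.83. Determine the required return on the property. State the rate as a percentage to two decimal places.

D₁ = 148,000.00 × 1.021 = 151,108.0000
P = D₁/(r − g) ⇒ r = D₁/P + g = 151,108.0000/1,523,580.83 + 0.021 = 0.099180 + 0.021 = 0.120180

12.02%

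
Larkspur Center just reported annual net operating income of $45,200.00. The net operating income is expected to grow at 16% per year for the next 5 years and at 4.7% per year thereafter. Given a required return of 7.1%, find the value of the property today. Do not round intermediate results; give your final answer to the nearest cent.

D_1 = 52432.00000
D_2 = 60821.12000
D_3 = 70552.49920
D_4 = 81840.89907
D_5 = 94935.44292
Terminal value at year 5: TV = D_5×(1+g_2)/(r−g_2) = 99397.40874/0.024 = 4141558.69754
P_0 = D_1/(1+r)^1 + D_2/(1+r)^2 + D_3/(1+r)^3 + D_4/(1+r)^4 + D_5/(1+r)^5 + TV/(1+r)^5
    = 48956.11578 + 53024.36443 + 57430.68416 + 62203.16865 + 67372.24616 + 2939114.23881 = 3228100.81800

$3228100.82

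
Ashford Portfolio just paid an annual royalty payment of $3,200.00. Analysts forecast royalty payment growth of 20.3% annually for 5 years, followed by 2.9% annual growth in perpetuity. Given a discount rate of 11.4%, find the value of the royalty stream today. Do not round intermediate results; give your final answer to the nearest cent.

$77160.26

D_1 = 3849.60000
D_2 = 4631.06880
D_3 = 5571.17577
D_4 = 6702.12445
D_5 = 8062.65571
Terminal value at year 5: TV = D_5×(1+g_2)/(r−g_2) = 8296.47273/0.085 = 97605.56147
P_0 = D_1/(1+r)^1 + D_2/(1+r)^2 + D_3/(1+r)^3 + D_4/(1+r)^4 + D_5/(1+r)^5 + TV/(1+r)^5
    = 3455.65530 + 3731.73548 + 4029.87233 + 4351.82802 + 4699.50549 + 56891.66052 = 77160.25713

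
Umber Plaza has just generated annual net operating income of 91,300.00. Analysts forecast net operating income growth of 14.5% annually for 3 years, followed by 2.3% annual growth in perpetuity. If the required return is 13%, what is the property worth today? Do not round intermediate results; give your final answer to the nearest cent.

D_1 = 104538.50000
D_2 = 119696.58250
D_3 = 137052.58696
Terminal value at year 3: TV = D_3×(1+g_2)/(r−g_2) = 140204.79646/0.107 = 1310325.20059
P_0 = D_1/(1+r)^1 + D_2/(1+r)^2 + D_3/(1+r)^3 + TV/(1+r)^3
    = 92511.94690 + 93739.98160 + 94984.31763 + 908121.09290 = 1189357.33904

1189357.34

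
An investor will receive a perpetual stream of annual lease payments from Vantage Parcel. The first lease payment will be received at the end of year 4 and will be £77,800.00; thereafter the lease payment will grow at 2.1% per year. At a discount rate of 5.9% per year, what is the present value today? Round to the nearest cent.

Value at end of year 3: C₁ / (r − g) = £77,800.00 / (0.059 − 0.021) = £2,047,368.4211
Discount to today: PV = £2,047,368.4211 / (1 + 0.059)^3 = £2,047,368.4211 / 1.187648 = £1,723,884.32

£1723884.32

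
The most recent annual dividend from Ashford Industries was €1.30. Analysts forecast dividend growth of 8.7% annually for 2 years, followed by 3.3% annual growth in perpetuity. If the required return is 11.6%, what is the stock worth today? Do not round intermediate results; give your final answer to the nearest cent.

D_1 = 1.41310
D_2 = 1.53604
Terminal value at year 2: TV = D_2×(1+g_2)/(r−g_2) = 1.58673/0.083 = 19.11722
P_0 = D_1/(1+r)^1 + D_2/(1+r)^2 + TV/(1+r)^2
    = 1.26622 + 1.23332 + 15.34957 = 17.84911

€17.85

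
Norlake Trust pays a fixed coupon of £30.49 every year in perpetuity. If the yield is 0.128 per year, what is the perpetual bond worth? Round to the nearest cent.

Level perpetuity: PV = C / r = £30.49 / 0.128 = £238.20

£238.20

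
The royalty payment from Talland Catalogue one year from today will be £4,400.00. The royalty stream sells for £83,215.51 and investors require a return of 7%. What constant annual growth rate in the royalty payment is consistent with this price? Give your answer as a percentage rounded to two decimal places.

P = D₁/(r−g) ⇒ g = r − D₁/P = 0.07 − £4,400.00/£83,215.51 = 0.017125

1.71%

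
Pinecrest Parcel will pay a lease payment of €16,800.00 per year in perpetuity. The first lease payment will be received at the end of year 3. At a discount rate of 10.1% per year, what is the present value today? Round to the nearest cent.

€137218.69

Value at end of year 2: C / r = €16,800.00 / 0.101 = €166,336.6337
Discount to today: PV = €166,336.6337 / (1 + 0.101)^2 = €166,336.6337 / 1.212201 = €137,218.69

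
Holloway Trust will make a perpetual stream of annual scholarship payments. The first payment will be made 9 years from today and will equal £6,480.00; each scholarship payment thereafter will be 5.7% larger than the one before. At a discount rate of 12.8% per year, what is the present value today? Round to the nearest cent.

Value at end of year 8: C₁ / (r − g) = £6,480.00 / (0.128 − 0.057) = £91,267.6056
Discount to today: PV = £91,267.6056 / (1 + 0.128)^8 = £91,267.6056 / 2.621035 = £34,821.21

£34821.21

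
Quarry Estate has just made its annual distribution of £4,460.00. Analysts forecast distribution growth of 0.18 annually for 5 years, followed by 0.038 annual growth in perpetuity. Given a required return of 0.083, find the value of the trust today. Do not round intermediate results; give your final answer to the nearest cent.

£187032.02

D_1 = 5262.80000
D_2 = 6210.10400
D_3 = 7327.92272
D_4 = 8646.94881
D_5 = 10203.39960
Terminal value at year 5: TV = D_5×(1+g_2)/(r−g_2) = 10591.12878/0.045 = 235358.41733
P_0 = D_1/(1+r)^1 + D_2/(1+r)^2 + D_3/(1+r)^3 + D_4/(1+r)^4 + D_5/(1+r)^5 + TV/(1+r)^5
    = 4859.46445 + 5294.70734 + 5768.93321 + 6285.63360 + 6848.61278 + 157974.66819 = 187032.01957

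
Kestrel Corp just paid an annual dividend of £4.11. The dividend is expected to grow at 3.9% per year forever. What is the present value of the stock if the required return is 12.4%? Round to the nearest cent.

£50.24

D₁ = D₀ × (1 + g) = £4.11 × 1.039 = £4.2703
Growing perpetuity: P = D₁ / (r − g) = £4.2703 / (0.124 − 0.039) = £50.24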